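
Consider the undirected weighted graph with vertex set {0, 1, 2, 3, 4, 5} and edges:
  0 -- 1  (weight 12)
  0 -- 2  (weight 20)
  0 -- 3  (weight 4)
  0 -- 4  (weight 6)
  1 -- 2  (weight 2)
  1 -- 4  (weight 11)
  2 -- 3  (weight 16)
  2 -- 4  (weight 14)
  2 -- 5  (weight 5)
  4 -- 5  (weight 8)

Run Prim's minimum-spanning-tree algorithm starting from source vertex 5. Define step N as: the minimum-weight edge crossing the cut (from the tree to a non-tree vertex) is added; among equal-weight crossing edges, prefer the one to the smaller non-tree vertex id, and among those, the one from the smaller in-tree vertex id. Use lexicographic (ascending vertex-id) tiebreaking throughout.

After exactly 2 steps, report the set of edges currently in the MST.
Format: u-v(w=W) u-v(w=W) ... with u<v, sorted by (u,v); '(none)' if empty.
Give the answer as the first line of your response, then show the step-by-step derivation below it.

1-2(w=2) 2-5(w=5)

step 1: add edge 2-5 (w=5); MST = {2-5(w=5)}
step 2: add edge 1-2 (w=2); MST = {1-2(w=2) 2-5(w=5)}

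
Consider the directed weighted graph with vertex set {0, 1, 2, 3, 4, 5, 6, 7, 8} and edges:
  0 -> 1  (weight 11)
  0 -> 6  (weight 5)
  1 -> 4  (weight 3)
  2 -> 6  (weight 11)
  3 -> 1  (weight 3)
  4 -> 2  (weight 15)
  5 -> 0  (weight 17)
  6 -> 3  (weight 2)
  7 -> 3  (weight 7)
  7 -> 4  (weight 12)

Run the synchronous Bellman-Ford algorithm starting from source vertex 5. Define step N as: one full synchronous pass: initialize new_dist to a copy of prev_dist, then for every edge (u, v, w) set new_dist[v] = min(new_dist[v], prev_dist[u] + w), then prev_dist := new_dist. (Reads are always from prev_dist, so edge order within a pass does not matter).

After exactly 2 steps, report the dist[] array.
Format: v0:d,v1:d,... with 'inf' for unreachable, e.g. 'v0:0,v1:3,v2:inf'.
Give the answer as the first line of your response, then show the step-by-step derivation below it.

v0:17,v1:28,v2:inf,v3:inf,v4:inf,v5:0,v6:22,v7:inf,v8:inf

step 1: dist = v0:17,v1:inf,v2:inf,v3:inf,v4:inf,v5:0,v6:inf,v7:inf,v8:inf
step 2: dist = v0:17,v1:28,v2:inf,v3:inf,v4:inf,v5:0,v6:22,v7:inf,v8:inf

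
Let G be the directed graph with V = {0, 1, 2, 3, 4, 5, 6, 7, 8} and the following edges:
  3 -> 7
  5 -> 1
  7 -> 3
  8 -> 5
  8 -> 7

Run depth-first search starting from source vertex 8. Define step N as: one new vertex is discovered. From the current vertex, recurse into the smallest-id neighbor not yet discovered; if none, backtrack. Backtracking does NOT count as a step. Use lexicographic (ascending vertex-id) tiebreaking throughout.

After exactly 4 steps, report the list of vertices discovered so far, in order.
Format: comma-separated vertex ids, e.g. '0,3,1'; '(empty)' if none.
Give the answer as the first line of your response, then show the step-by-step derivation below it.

8,5,1,7

step 1: discover 8; path=8; order=8
step 2: discover 5; path=8>5; order=8,5
step 3: discover 1; path=8>5>1; order=8,5,1
step 4: discover 7; path=8>7; order=8,5,1,7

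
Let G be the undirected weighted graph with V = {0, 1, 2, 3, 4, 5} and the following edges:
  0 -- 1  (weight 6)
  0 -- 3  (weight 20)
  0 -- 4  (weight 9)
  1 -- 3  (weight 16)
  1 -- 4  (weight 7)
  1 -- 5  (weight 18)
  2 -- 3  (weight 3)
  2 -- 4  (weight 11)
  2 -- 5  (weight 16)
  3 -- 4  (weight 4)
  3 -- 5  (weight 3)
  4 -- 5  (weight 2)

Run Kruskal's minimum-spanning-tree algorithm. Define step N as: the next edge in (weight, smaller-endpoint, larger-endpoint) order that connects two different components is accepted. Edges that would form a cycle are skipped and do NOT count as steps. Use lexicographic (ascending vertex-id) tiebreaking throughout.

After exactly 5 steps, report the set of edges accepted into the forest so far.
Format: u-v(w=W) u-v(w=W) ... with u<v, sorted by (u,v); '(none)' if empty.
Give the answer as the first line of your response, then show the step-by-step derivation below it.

0-1(w=6) 1-4(w=7) 2-3(w=3) 3-5(w=3) 4-5(w=2)

step 1: add edge 4-5 (w=2); MST = {4-5(w=2)}
step 2: add edge 2-3 (w=3); MST = {2-3(w=3) 4-5(w=2)}
step 3: add edge 3-5 (w=3); MST = {2-3(w=3) 3-5(w=3) 4-5(w=2)}
step 4: add edge 0-1 (w=6); MST = {0-1(w=6) 2-3(w=3) 3-5(w=3) 4-5(w=2)}
step 5: add edge 1-4 (w=7); MST = {0-1(w=6) 1-4(w=7) 2-3(w=3) 3-5(w=3) 4-5(w=2)}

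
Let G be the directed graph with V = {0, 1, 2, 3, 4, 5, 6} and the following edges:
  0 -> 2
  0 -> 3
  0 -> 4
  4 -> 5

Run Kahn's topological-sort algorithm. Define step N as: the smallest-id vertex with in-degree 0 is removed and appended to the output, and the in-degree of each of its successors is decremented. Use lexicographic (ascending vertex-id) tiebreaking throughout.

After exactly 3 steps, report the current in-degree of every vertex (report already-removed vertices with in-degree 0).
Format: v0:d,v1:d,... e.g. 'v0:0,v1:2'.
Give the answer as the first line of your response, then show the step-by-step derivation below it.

v0:0,v1:0,v2:0,v3:0,v4:0,v5:1,v6:0

step 1: output 0; order=[0]; indeg=(0,0,0,0,0,1,0)
step 2: output 1; order=[0,1]; indeg=(0,0,0,0,0,1,0)
step 3: output 2; order=[0,1,2]; indeg=(0,0,0,0,0,1,0)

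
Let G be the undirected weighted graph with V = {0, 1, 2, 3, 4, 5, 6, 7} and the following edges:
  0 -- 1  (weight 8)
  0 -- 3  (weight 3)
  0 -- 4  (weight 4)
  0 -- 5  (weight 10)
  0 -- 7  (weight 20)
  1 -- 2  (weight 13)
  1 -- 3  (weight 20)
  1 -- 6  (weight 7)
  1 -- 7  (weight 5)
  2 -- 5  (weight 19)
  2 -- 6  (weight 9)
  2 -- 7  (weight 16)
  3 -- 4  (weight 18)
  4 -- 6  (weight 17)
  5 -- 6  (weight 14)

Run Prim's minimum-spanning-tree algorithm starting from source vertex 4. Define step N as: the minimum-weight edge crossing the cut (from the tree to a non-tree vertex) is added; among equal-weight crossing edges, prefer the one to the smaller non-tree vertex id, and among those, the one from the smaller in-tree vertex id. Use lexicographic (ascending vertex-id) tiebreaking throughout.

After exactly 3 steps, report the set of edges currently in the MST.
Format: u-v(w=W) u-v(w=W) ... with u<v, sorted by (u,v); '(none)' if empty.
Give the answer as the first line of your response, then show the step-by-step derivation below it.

0-1(w=8) 0-3(w=3) 0-4(w=4)

step 1: add edge 0-4 (w=4); MST = {0-4(w=4)}
step 2: add edge 0-3 (w=3); MST = {0-3(w=3) 0-4(w=4)}
step 3: add edge 0-1 (w=8); MST = {0-1(w=8) 0-3(w=3) 0-4(w=4)}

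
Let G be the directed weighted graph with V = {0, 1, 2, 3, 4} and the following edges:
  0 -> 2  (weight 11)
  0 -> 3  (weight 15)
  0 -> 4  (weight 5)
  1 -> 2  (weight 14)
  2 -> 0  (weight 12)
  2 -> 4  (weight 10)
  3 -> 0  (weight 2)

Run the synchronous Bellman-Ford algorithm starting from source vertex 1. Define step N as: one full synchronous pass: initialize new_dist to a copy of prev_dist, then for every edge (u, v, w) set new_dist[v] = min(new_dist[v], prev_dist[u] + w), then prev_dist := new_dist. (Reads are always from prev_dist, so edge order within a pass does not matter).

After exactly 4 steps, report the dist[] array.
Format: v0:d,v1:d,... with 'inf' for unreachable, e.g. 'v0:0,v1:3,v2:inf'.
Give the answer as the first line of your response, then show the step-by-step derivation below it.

v0:26,v1:0,v2:14,v3:41,v4:24

step 1: dist = v0:inf,v1:0,v2:14,v3:inf,v4:inf
step 2: dist = v0:26,v1:0,v2:14,v3:inf,v4:24
step 3: dist = v0:26,v1:0,v2:14,v3:41,v4:24
step 4: dist = v0:26,v1:0,v2:14,v3:41,v4:24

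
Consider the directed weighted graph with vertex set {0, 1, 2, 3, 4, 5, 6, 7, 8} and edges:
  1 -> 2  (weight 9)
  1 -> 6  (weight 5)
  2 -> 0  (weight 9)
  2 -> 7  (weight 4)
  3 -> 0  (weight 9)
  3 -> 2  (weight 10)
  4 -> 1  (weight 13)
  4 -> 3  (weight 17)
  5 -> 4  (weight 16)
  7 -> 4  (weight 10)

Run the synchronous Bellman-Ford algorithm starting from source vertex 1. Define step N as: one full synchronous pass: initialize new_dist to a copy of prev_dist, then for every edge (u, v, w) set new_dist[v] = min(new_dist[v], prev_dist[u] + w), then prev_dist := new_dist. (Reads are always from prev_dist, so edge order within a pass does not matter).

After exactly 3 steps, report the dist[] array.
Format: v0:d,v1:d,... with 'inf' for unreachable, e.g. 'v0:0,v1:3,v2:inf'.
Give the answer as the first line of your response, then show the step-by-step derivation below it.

v0:18,v1:0,v2:9,v3:inf,v4:23,v5:inf,v6:5,v7:13,v8:inf

step 1: dist = v0:inf,v1:0,v2:9,v3:inf,v4:inf,v5:inf,v6:5,v7:inf,v8:inf
step 2: dist = v0:18,v1:0,v2:9,v3:inf,v4:inf,v5:inf,v6:5,v7:13,v8:inf
step 3: dist = v0:18,v1:0,v2:9,v3:inf,v4:23,v5:inf,v6:5,v7:13,v8:inf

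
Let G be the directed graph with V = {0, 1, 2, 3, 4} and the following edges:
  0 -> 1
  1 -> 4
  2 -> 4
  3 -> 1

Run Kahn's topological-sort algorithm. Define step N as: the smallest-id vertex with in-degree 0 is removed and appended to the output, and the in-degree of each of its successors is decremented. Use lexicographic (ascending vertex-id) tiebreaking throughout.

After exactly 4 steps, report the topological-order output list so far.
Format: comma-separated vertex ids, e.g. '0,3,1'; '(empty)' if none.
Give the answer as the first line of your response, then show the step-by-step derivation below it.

0,2,3,1

step 1: output 0; order=[0]; indeg=(0,1,0,0,2)
step 2: output 2; order=[0,2]; indeg=(0,1,0,0,1)
step 3: output 3; order=[0,2,3]; indeg=(0,0,0,0,1)
step 4: output 1; order=[0,2,3,1]; indeg=(0,0,0,0,0)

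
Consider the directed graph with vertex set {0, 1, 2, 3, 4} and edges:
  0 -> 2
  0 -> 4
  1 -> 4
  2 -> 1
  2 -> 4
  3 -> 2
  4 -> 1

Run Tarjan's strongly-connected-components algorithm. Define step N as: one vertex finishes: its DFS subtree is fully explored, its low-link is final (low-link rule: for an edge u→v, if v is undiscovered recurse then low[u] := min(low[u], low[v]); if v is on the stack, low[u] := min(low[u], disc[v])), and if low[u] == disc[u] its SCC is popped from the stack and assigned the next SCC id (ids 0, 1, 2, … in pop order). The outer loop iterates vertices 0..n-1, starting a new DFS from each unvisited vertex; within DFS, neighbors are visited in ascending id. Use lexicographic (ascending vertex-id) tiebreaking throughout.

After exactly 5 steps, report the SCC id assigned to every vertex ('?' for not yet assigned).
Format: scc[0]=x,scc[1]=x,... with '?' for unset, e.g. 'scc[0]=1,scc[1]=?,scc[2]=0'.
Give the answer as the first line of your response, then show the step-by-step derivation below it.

scc[0]=2,scc[1]=0,scc[2]=1,scc[3]=3,scc[4]=0

step 1: low=(low[0]=0,low[1]=2,low[2]=1,low[3]=?,low[4]=2); scc=(scc[0]=?,scc[1]=?,scc[2]=?,scc[3]=?,scc[4]=?)
step 2: low=(low[0]=0,low[1]=2,low[2]=1,low[3]=?,low[4]=2); scc=(scc[0]=?,scc[1]=0,scc[2]=?,scc[3]=?,scc[4]=0)
step 3: low=(low[0]=0,low[1]=2,low[2]=1,low[3]=?,low[4]=2); scc=(scc[0]=?,scc[1]=0,scc[2]=1,scc[3]=?,scc[4]=0)
step 4: low=(low[0]=0,low[1]=2,low[2]=1,low[3]=?,low[4]=2); scc=(scc[0]=2,scc[1]=0,scc[2]=1,scc[3]=?,scc[4]=0)
step 5: low=(low[0]=0,low[1]=2,low[2]=1,low[3]=4,low[4]=2); scc=(scc[0]=2,scc[1]=0,scc[2]=1,scc[3]=3,scc[4]=0)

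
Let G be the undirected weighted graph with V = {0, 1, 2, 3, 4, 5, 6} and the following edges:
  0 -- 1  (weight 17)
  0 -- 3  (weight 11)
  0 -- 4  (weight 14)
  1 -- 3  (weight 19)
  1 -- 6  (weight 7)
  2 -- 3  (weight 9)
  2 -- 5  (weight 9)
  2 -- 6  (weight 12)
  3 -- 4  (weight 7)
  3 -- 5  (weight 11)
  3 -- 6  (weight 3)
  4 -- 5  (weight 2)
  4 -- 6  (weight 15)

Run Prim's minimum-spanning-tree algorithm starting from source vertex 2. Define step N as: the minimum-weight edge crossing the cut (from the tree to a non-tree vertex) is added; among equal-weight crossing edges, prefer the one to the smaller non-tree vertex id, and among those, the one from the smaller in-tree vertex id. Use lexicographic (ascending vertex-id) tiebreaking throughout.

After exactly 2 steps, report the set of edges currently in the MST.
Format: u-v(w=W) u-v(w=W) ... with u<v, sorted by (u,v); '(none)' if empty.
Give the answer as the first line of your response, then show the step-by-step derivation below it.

2-3(w=9) 3-6(w=3)

step 1: add edge 2-3 (w=9); MST = {2-3(w=9)}
step 2: add edge 3-6 (w=3); MST = {2-3(w=9) 3-6(w=3)}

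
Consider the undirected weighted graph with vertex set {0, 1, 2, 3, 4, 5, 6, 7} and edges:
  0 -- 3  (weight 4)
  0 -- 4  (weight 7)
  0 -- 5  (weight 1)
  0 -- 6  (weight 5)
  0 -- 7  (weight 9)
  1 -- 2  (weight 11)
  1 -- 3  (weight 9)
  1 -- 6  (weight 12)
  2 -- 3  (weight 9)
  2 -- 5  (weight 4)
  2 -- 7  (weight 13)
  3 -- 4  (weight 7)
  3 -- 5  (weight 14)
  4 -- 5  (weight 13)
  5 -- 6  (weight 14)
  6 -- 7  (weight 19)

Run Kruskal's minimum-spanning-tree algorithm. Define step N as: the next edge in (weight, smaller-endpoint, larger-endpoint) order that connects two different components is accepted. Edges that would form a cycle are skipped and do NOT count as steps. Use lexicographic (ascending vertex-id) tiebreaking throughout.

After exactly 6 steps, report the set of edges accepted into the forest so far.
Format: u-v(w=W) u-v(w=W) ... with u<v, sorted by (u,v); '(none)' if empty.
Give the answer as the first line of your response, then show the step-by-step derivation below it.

0-3(w=4) 0-4(w=7) 0-5(w=1) 0-6(w=5) 0-7(w=9) 2-5(w=4)

step 1: add edge 0-5 (w=1); MST = {0-5(w=1)}
step 2: add edge 0-3 (w=4); MST = {0-3(w=4) 0-5(w=1)}
step 3: add edge 2-5 (w=4); MST = {0-3(w=4) 0-5(w=1) 2-5(w=4)}
step 4: add edge 0-6 (w=5); MST = {0-3(w=4) 0-5(w=1) 0-6(w=5) 2-5(w=4)}
step 5: add edge 0-4 (w=7); MST = {0-3(w=4) 0-4(w=7) 0-5(w=1) 0-6(w=5) 2-5(w=4)}
step 6: add edge 0-7 (w=9); MST = {0-3(w=4) 0-4(w=7) 0-5(w=1) 0-6(w=5) 0-7(w=9) 2-5(w=4)}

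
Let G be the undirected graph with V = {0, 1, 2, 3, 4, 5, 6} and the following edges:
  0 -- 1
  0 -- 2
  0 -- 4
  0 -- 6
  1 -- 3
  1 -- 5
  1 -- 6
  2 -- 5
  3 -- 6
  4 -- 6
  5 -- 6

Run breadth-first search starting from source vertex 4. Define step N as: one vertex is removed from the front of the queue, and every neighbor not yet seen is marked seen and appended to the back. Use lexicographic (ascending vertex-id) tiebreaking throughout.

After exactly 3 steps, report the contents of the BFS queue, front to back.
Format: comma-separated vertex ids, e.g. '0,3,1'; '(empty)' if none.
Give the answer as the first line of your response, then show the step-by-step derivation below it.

1,2,3,5

step 1: dequeue 4; queue=[0,6]; order=4
step 2: dequeue 0; queue=[6,1,2]; order=4,0
step 3: dequeue 6; queue=[1,2,3,5]; order=4,0,6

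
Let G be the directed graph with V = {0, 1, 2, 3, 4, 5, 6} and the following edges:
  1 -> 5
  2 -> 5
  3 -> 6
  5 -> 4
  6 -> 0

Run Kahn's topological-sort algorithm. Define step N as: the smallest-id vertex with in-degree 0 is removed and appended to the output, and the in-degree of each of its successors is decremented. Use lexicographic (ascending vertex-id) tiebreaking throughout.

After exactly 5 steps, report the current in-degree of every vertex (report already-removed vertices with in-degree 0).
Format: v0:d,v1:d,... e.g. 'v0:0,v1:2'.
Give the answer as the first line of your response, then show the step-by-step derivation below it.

v0:1,v1:0,v2:0,v3:0,v4:0,v5:0,v6:0

step 1: output 1; order=[1]; indeg=(1,0,0,0,1,1,1)
step 2: output 2; order=[1,2]; indeg=(1,0,0,0,1,0,1)
step 3: output 3; order=[1,2,3]; indeg=(1,0,0,0,1,0,0)
step 4: output 5; order=[1,2,3,5]; indeg=(1,0,0,0,0,0,0)
step 5: output 4; order=[1,2,3,5,4]; indeg=(1,0,0,0,0,0,0)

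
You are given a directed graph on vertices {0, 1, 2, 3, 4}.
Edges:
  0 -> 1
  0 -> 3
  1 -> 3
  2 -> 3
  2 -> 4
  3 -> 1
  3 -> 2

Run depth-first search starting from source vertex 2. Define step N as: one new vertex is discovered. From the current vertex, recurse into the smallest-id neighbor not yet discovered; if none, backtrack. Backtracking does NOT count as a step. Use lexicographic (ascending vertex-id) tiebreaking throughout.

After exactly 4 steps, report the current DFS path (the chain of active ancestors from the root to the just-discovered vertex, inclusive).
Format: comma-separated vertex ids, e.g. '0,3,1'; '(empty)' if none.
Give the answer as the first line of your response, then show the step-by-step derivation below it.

2,4

step 1: discover 2; path=2; order=2
step 2: discover 3; path=2>3; order=2,3
step 3: discover 1; path=2>3>1; order=2,3,1
step 4: discover 4; path=2>4; order=2,3,1,4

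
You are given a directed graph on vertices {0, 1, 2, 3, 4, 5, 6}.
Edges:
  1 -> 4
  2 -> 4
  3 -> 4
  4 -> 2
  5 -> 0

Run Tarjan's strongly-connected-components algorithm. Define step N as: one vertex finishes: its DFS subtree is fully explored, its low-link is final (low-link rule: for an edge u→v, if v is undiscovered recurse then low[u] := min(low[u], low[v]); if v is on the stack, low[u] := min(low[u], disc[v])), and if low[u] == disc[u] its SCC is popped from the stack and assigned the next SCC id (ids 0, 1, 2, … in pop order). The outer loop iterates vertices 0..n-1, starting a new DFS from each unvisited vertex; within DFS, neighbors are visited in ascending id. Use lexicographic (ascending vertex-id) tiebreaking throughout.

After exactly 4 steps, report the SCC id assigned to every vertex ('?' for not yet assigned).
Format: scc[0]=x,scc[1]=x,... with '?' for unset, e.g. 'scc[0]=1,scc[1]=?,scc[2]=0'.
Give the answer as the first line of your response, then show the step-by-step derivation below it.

scc[0]=0,scc[1]=2,scc[2]=1,scc[3]=?,scc[4]=1,scc[5]=?,scc[6]=?

step 1: low=(low[0]=0,low[1]=?,low[2]=?,low[3]=?,low[4]=?,low[5]=?,low[6]=?); scc=(scc[0]=0,scc[1]=?,scc[2]=?,scc[3]=?,scc[4]=?,scc[5]=?,scc[6]=?)
step 2: low=(low[0]=0,low[1]=1,low[2]=2,low[3]=?,low[4]=2,low[5]=?,low[6]=?); scc=(scc[0]=0,scc[1]=?,scc[2]=?,scc[3]=?,scc[4]=?,scc[5]=?,scc[6]=?)
step 3: low=(low[0]=0,low[1]=1,low[2]=2,low[3]=?,low[4]=2,low[5]=?,low[6]=?); scc=(scc[0]=0,scc[1]=?,scc[2]=1,scc[3]=?,scc[4]=1,scc[5]=?,scc[6]=?)
step 4: low=(low[0]=0,low[1]=1,low[2]=2,low[3]=?,low[4]=2,low[5]=?,low[6]=?); scc=(scc[0]=0,scc[1]=2,scc[2]=1,scc[3]=?,scc[4]=1,scc[5]=?,scc[6]=?)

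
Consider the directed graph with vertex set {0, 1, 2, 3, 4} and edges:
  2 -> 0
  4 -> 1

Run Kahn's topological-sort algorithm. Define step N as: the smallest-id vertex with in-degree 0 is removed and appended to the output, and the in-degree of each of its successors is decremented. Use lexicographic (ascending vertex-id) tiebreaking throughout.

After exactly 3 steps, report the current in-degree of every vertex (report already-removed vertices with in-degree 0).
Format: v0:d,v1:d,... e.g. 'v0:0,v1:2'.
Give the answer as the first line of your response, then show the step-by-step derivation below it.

v0:0,v1:1,v2:0,v3:0,v4:0

step 1: output 2; order=[2]; indeg=(0,1,0,0,0)
step 2: output 0; order=[2,0]; indeg=(0,1,0,0,0)
step 3: output 3; order=[2,0,3]; indeg=(0,1,0,0,0)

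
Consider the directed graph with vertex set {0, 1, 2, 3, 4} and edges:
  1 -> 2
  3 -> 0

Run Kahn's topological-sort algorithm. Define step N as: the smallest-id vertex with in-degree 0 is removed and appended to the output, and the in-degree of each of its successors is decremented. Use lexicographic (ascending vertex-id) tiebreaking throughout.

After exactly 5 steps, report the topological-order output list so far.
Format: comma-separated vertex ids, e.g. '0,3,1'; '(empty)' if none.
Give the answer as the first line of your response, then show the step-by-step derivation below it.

1,2,3,0,4

step 1: output 1; order=[1]; indeg=(1,0,0,0,0)
step 2: output 2; order=[1,2]; indeg=(1,0,0,0,0)
step 3: output 3; order=[1,2,3]; indeg=(0,0,0,0,0)
step 4: output 0; order=[1,2,3,0]; indeg=(0,0,0,0,0)
step 5: output 4; order=[1,2,3,0,4]; indeg=(0,0,0,0,0)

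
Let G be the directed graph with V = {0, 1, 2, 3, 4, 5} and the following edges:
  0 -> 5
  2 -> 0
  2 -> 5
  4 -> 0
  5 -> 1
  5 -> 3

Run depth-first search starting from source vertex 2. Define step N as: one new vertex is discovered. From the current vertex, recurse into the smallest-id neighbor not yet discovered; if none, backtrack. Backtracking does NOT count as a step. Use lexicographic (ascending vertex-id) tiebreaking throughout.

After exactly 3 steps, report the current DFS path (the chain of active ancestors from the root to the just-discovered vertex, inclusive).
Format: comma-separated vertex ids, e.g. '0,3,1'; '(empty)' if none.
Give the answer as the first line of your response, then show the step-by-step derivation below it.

2,0,5

step 1: discover 2; path=2; order=2
step 2: discover 0; path=2>0; order=2,0
step 3: discover 5; path=2>0>5; order=2,0,5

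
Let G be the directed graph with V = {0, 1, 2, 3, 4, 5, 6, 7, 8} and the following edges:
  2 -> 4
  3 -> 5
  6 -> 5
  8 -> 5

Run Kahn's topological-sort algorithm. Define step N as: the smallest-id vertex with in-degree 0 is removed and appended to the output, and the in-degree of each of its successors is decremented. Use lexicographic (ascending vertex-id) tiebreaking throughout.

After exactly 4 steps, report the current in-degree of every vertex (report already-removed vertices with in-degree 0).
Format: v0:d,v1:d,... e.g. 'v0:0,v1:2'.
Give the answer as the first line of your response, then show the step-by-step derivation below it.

v0:0,v1:0,v2:0,v3:0,v4:0,v5:2,v6:0,v7:0,v8:0

step 1: output 0; order=[0]; indeg=(0,0,0,0,1,3,0,0,0)
step 2: output 1; order=[0,1]; indeg=(0,0,0,0,1,3,0,0,0)
step 3: output 2; order=[0,1,2]; indeg=(0,0,0,0,0,3,0,0,0)
step 4: output 3; order=[0,1,2,3]; indeg=(0,0,0,0,0,2,0,0,0)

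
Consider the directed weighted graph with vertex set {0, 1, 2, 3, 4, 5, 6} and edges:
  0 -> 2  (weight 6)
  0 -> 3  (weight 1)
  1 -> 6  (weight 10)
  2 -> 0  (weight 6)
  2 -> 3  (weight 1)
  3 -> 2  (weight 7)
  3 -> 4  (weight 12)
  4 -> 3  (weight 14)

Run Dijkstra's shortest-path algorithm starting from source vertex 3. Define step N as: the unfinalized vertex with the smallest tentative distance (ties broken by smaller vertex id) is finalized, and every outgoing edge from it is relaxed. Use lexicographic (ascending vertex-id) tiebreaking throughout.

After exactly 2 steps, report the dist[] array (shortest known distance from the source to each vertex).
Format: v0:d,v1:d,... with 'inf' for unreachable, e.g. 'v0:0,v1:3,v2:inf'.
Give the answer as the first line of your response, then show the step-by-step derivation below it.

v0:13,v1:inf,v2:7,v3:0,v4:12,v5:inf,v6:inf

step 1: dist = v0:inf,v1:inf,v2:7,v3:0,v4:12,v5:inf,v6:inf
step 2: dist = v0:13,v1:inf,v2:7,v3:0,v4:12,v5:inf,v6:inf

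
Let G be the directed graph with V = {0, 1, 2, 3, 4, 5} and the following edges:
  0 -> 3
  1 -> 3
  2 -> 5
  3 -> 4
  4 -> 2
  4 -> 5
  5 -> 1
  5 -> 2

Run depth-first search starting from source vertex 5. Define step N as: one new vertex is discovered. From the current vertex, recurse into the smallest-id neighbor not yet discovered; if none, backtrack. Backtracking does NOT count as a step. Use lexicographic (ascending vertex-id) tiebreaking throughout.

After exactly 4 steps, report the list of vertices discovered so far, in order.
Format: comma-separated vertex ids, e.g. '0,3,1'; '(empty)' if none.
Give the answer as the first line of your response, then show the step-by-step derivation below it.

5,1,3,4

step 1: discover 5; path=5; order=5
step 2: discover 1; path=5>1; order=5,1
step 3: discover 3; path=5>1>3; order=5,1,3
step 4: discover 4; path=5>1>3>4; order=5,1,3,4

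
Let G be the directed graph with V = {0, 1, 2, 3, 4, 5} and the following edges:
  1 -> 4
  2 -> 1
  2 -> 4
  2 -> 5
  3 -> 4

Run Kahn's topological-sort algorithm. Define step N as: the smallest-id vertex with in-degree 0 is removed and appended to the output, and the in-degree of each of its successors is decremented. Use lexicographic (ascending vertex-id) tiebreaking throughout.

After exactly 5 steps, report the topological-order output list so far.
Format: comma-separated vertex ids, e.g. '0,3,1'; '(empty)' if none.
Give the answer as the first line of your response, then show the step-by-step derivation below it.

0,2,1,3,4

step 1: output 0; order=[0]; indeg=(0,1,0,0,3,1)
step 2: output 2; order=[0,2]; indeg=(0,0,0,0,2,0)
step 3: output 1; order=[0,2,1]; indeg=(0,0,0,0,1,0)
step 4: output 3; order=[0,2,1,3]; indeg=(0,0,0,0,0,0)
step 5: output 4; order=[0,2,1,3,4]; indeg=(0,0,0,0,0,0)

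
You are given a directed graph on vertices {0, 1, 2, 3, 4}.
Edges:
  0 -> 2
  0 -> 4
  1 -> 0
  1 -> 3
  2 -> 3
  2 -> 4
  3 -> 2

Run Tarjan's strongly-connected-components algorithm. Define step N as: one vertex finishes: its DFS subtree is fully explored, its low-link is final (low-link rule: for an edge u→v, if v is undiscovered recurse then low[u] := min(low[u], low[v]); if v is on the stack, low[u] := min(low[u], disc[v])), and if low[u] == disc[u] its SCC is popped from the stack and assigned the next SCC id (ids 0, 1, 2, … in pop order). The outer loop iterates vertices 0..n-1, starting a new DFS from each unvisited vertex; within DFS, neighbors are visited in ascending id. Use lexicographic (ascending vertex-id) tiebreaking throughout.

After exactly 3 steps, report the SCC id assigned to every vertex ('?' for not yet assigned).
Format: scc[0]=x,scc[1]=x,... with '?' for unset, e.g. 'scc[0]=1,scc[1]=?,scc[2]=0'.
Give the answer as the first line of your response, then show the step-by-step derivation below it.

scc[0]=?,scc[1]=?,scc[2]=1,scc[3]=1,scc[4]=0

step 1: low=(low[0]=0,low[1]=?,low[2]=1,low[3]=1,low[4]=?); scc=(scc[0]=?,scc[1]=?,scc[2]=?,scc[3]=?,scc[4]=?)
step 2: low=(low[0]=0,low[1]=?,low[2]=1,low[3]=1,low[4]=3); scc=(scc[0]=?,scc[1]=?,scc[2]=?,scc[3]=?,scc[4]=0)
step 3: low=(low[0]=0,low[1]=?,low[2]=1,low[3]=1,low[4]=3); scc=(scc[0]=?,scc[1]=?,scc[2]=1,scc[3]=1,scc[4]=0)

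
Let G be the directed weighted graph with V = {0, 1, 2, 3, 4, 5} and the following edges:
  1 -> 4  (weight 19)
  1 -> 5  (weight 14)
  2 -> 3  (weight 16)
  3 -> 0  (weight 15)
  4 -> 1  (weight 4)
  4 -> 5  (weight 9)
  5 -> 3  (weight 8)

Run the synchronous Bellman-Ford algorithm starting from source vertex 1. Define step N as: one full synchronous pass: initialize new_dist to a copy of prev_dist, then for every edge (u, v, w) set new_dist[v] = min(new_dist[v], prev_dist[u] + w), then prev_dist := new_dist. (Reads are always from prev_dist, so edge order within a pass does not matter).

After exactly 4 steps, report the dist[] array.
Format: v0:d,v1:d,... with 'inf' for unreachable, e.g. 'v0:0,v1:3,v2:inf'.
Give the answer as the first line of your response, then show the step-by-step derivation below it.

v0:37,v1:0,v2:inf,v3:22,v4:19,v5:14

step 1: dist = v0:inf,v1:0,v2:inf,v3:inf,v4:19,v5:14
step 2: dist = v0:inf,v1:0,v2:inf,v3:22,v4:19,v5:14
step 3: dist = v0:37,v1:0,v2:inf,v3:22,v4:19,v5:14
step 4: dist = v0:37,v1:0,v2:inf,v3:22,v4:19,v5:14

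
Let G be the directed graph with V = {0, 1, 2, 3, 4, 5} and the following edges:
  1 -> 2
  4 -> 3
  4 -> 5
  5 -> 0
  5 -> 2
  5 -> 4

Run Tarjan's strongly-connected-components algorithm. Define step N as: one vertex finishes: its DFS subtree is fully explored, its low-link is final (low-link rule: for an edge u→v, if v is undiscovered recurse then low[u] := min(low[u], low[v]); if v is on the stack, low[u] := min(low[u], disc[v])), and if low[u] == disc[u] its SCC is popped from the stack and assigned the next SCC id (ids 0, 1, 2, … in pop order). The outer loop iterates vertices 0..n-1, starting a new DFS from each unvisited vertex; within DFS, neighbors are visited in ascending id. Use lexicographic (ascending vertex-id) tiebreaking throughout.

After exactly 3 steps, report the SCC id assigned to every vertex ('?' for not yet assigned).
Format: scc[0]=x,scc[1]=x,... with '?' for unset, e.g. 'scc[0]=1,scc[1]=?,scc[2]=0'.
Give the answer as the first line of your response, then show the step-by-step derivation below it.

scc[0]=0,scc[1]=2,scc[2]=1,scc[3]=?,scc[4]=?,scc[5]=?

step 1: low=(low[0]=0,low[1]=?,low[2]=?,low[3]=?,low[4]=?,low[5]=?); scc=(scc[0]=0,scc[1]=?,scc[2]=?,scc[3]=?,scc[4]=?,scc[5]=?)
step 2: low=(low[0]=0,low[1]=1,low[2]=2,low[3]=?,low[4]=?,low[5]=?); scc=(scc[0]=0,scc[1]=?,scc[2]=1,scc[3]=?,scc[4]=?,scc[5]=?)
step 3: low=(low[0]=0,low[1]=1,low[2]=2,low[3]=?,low[4]=?,low[5]=?); scc=(scc[0]=0,scc[1]=2,scc[2]=1,scc[3]=?,scc[4]=?,scc[5]=?)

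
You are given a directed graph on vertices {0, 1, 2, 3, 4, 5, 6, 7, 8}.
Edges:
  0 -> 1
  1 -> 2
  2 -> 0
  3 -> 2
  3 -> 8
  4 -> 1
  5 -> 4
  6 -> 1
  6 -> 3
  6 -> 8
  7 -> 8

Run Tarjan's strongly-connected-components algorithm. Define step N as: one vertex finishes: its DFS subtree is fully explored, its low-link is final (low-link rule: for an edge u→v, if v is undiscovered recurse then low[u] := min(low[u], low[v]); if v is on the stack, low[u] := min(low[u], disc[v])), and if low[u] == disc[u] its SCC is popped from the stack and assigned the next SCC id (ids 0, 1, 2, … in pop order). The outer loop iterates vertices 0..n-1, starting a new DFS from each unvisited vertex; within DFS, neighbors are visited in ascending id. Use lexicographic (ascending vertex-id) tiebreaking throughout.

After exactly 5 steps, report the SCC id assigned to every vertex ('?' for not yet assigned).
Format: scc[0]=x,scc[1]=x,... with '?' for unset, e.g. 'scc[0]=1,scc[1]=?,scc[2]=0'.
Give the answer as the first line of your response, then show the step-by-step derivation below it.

scc[0]=0,scc[1]=0,scc[2]=0,scc[3]=2,scc[4]=?,scc[5]=?,scc[6]=?,scc[7]=?,scc[8]=1

step 1: low=(low[0]=0,low[1]=1,low[2]=0,low[3]=?,low[4]=?,low[5]=?,low[6]=?,low[7]=?,low[8]=?); scc=(scc[0]=?,scc[1]=?,scc[2]=?,scc[3]=?,scc[4]=?,scc[5]=?,scc[6]=?,scc[7]=?,scc[8]=?)
step 2: low=(low[0]=0,low[1]=0,low[2]=0,low[3]=?,low[4]=?,low[5]=?,low[6]=?,low[7]=?,low[8]=?); scc=(scc[0]=?,scc[1]=?,scc[2]=?,scc[3]=?,scc[4]=?,scc[5]=?,scc[6]=?,scc[7]=?,scc[8]=?)
step 3: low=(low[0]=0,low[1]=0,low[2]=0,low[3]=?,low[4]=?,low[5]=?,low[6]=?,low[7]=?,low[8]=?); scc=(scc[0]=0,scc[1]=0,scc[2]=0,scc[3]=?,scc[4]=?,scc[5]=?,scc[6]=?,scc[7]=?,scc[8]=?)
step 4: low=(low[0]=0,low[1]=0,low[2]=0,low[3]=3,low[4]=?,low[5]=?,low[6]=?,low[7]=?,low[8]=4); scc=(scc[0]=0,scc[1]=0,scc[2]=0,scc[3]=?,scc[4]=?,scc[5]=?,scc[6]=?,scc[7]=?,scc[8]=1)
step 5: low=(low[0]=0,low[1]=0,low[2]=0,low[3]=3,low[4]=?,low[5]=?,low[6]=?,low[7]=?,low[8]=4); scc=(scc[0]=0,scc[1]=0,scc[2]=0,scc[3]=2,scc[4]=?,scc[5]=?,scc[6]=?,scc[7]=?,scc[8]=1)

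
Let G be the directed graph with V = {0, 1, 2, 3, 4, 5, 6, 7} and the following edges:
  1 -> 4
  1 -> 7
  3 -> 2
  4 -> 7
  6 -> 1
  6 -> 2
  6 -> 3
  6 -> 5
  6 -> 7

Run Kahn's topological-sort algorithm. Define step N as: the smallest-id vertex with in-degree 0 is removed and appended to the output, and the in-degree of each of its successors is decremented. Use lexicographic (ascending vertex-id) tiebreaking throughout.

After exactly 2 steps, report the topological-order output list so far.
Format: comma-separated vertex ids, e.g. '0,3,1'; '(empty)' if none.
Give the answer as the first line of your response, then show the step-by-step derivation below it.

0,6

step 1: output 0; order=[0]; indeg=(0,1,2,1,1,1,0,3)
step 2: output 6; order=[0,6]; indeg=(0,0,1,0,1,0,0,2)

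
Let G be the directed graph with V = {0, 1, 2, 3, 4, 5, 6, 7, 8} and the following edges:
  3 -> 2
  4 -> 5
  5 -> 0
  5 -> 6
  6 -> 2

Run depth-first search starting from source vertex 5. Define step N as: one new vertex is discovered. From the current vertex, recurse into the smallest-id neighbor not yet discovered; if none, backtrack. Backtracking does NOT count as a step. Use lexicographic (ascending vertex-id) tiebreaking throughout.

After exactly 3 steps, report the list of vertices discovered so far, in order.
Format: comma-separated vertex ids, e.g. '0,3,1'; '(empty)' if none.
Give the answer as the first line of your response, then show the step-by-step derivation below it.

5,0,6

step 1: discover 5; path=5; order=5
step 2: discover 0; path=5>0; order=5,0
step 3: discover 6; path=5>6; order=5,0,6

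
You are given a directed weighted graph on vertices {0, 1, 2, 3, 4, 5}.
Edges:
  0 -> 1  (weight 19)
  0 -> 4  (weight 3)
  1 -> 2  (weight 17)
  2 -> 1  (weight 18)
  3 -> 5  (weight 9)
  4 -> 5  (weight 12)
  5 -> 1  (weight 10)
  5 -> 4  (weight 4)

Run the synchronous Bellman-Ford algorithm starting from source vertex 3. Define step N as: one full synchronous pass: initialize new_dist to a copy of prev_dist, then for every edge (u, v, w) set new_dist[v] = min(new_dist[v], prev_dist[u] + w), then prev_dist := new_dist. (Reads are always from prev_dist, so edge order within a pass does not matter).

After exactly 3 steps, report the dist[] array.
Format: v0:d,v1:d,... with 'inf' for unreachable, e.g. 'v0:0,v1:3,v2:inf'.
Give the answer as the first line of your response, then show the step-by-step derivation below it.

v0:inf,v1:19,v2:36,v3:0,v4:13,v5:9

step 1: dist = v0:inf,v1:inf,v2:inf,v3:0,v4:inf,v5:9
step 2: dist = v0:inf,v1:19,v2:inf,v3:0,v4:13,v5:9
step 3: dist = v0:inf,v1:19,v2:36,v3:0,v4:13,v5:9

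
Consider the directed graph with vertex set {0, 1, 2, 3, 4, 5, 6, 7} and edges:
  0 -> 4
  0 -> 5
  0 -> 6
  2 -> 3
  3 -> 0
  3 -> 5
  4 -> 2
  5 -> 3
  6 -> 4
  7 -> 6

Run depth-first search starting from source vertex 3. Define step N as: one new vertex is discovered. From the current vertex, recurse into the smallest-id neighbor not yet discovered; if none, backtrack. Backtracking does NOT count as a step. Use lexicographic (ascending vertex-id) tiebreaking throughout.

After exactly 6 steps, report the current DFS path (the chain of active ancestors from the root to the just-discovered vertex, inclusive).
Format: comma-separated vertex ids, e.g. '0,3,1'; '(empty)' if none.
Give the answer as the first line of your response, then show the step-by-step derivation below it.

3,0,6

step 1: discover 3; path=3; order=3
step 2: discover 0; path=3>0; order=3,0
step 3: discover 4; path=3>0>4; order=3,0,4
step 4: discover 2; path=3>0>4>2; order=3,0,4,2
step 5: discover 5; path=3>0>5; order=3,0,4,2,5
step 6: discover 6; path=3>0>6; order=3,0,4,2,5,6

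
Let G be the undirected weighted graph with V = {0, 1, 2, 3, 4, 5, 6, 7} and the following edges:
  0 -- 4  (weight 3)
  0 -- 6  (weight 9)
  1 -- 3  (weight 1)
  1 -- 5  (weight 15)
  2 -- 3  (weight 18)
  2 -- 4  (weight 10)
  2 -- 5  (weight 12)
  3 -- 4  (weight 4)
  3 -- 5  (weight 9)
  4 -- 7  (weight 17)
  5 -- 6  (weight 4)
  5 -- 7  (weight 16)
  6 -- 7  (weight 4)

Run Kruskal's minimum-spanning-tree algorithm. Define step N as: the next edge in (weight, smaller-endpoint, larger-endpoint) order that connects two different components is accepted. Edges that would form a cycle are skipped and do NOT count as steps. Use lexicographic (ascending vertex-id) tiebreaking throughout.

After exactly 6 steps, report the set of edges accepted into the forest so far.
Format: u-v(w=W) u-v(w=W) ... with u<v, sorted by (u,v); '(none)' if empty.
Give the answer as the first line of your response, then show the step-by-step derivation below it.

0-4(w=3) 0-6(w=9) 1-3(w=1) 3-4(w=4) 5-6(w=4) 6-7(w=4)

step 1: add edge 1-3 (w=1); MST = {1-3(w=1)}
step 2: add edge 0-4 (w=3); MST = {0-4(w=3) 1-3(w=1)}
step 3: add edge 3-4 (w=4); MST = {0-4(w=3) 1-3(w=1) 3-4(w=4)}
step 4: add edge 5-6 (w=4); MST = {0-4(w=3) 1-3(w=1) 3-4(w=4) 5-6(w=4)}
step 5: add edge 6-7 (w=4); MST = {0-4(w=3) 1-3(w=1) 3-4(w=4) 5-6(w=4) 6-7(w=4)}
step 6: add edge 0-6 (w=9); MST = {0-4(w=3) 0-6(w=9) 1-3(w=1) 3-4(w=4) 5-6(w=4) 6-7(w=4)}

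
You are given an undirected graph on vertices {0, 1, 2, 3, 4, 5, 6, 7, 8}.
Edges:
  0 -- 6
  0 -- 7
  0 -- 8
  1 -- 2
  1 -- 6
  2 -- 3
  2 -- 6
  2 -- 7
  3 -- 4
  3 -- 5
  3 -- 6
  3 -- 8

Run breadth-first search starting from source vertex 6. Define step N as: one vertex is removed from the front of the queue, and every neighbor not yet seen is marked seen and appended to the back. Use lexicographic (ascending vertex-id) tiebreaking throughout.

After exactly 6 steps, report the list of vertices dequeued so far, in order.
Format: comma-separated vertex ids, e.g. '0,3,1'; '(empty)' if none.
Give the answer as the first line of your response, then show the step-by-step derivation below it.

6,0,1,2,3,7

step 1: dequeue 6; queue=[0,1,2,3]; order=6
step 2: dequeue 0; queue=[1,2,3,7,8]; order=6,0
step 3: dequeue 1; queue=[2,3,7,8]; order=6,0,1
step 4: dequeue 2; queue=[3,7,8]; order=6,0,1,2
step 5: dequeue 3; queue=[7,8,4,5]; order=6,0,1,2,3
step 6: dequeue 7; queue=[8,4,5]; order=6,0,1,2,3,7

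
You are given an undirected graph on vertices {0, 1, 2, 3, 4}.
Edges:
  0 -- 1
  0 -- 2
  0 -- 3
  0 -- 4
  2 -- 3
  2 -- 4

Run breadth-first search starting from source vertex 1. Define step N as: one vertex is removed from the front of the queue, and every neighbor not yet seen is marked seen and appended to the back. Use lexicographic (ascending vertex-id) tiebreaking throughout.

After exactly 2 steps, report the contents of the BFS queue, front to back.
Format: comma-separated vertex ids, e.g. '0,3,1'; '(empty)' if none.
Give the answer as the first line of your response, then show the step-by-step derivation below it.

2,3,4

step 1: dequeue 1; queue=[0]; order=1
step 2: dequeue 0; queue=[2,3,4]; order=1,0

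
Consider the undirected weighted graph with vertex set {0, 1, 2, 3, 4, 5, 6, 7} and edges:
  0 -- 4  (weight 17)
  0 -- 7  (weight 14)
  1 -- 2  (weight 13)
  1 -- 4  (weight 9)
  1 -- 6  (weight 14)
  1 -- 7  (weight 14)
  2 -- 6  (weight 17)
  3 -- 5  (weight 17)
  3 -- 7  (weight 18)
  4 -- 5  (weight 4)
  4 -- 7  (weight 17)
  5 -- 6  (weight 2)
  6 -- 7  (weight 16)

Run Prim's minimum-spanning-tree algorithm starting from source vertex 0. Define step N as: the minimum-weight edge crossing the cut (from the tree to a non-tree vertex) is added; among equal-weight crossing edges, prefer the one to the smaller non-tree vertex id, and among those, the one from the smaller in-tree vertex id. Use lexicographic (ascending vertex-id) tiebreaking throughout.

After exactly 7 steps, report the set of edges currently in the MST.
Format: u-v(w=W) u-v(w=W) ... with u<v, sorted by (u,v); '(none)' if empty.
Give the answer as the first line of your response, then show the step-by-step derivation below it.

0-7(w=14) 1-2(w=13) 1-4(w=9) 1-7(w=14) 3-5(w=17) 4-5(w=4) 5-6(w=2)

step 1: add edge 0-7 (w=14); MST = {0-7(w=14)}
step 2: add edge 1-7 (w=14); MST = {0-7(w=14) 1-7(w=14)}
step 3: add edge 1-4 (w=9); MST = {0-7(w=14) 1-4(w=9) 1-7(w=14)}
step 4: add edge 4-5 (w=4); MST = {0-7(w=14) 1-4(w=9) 1-7(w=14) 4-5(w=4)}
step 5: add edge 5-6 (w=2); MST = {0-7(w=14) 1-4(w=9) 1-7(w=14) 4-5(w=4) 5-6(w=2)}
step 6: add edge 1-2 (w=13); MST = {0-7(w=14) 1-2(w=13) 1-4(w=9) 1-7(w=14) 4-5(w=4) 5-6(w=2)}
step 7: add edge 3-5 (w=17); MST = {0-7(w=14) 1-2(w=13) 1-4(w=9) 1-7(w=14) 3-5(w=17) 4-5(w=4) 5-6(w=2)}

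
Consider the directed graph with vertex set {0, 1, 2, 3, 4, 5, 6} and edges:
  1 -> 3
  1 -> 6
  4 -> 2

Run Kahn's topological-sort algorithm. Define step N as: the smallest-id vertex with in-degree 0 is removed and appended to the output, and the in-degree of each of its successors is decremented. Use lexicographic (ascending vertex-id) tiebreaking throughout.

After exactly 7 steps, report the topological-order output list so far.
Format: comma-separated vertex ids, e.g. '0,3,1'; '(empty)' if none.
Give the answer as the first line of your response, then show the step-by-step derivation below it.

0,1,3,4,2,5,6

step 1: output 0; order=[0]; indeg=(0,0,1,1,0,0,1)
step 2: output 1; order=[0,1]; indeg=(0,0,1,0,0,0,0)
step 3: output 3; order=[0,1,3]; indeg=(0,0,1,0,0,0,0)
step 4: output 4; order=[0,1,3,4]; indeg=(0,0,0,0,0,0,0)
step 5: output 2; order=[0,1,3,4,2]; indeg=(0,0,0,0,0,0,0)
step 6: output 5; order=[0,1,3,4,2,5]; indeg=(0,0,0,0,0,0,0)
step 7: output 6; order=[0,1,3,4,2,5,6]; indeg=(0,0,0,0,0,0,0)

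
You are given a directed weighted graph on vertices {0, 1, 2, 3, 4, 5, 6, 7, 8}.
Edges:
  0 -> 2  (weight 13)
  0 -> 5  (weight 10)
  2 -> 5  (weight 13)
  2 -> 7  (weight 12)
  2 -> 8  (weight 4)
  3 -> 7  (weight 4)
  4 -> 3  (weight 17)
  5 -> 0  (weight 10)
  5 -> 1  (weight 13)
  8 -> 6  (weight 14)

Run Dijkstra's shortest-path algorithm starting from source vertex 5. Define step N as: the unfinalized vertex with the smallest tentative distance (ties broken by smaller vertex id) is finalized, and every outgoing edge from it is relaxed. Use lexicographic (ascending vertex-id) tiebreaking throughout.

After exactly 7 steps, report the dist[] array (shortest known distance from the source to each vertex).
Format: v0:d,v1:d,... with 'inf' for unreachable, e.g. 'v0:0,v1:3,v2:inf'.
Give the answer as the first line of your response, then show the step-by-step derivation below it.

v0:10,v1:13,v2:23,v3:inf,v4:inf,v5:0,v6:41,v7:35,v8:27

step 1: dist = v0:10,v1:13,v2:inf,v3:inf,v4:inf,v5:0,v6:inf,v7:inf,v8:inf
step 2: dist = v0:10,v1:13,v2:23,v3:inf,v4:inf,v5:0,v6:inf,v7:inf,v8:inf
step 3: dist = v0:10,v1:13,v2:23,v3:inf,v4:inf,v5:0,v6:inf,v7:inf,v8:inf
step 4: dist = v0:10,v1:13,v2:23,v3:inf,v4:inf,v5:0,v6:inf,v7:35,v8:27
step 5: dist = v0:10,v1:13,v2:23,v3:inf,v4:inf,v5:0,v6:41,v7:35,v8:27
step 6: dist = v0:10,v1:13,v2:23,v3:inf,v4:inf,v5:0,v6:41,v7:35,v8:27
step 7: dist = v0:10,v1:13,v2:23,v3:inf,v4:inf,v5:0,v6:41,v7:35,v8:27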